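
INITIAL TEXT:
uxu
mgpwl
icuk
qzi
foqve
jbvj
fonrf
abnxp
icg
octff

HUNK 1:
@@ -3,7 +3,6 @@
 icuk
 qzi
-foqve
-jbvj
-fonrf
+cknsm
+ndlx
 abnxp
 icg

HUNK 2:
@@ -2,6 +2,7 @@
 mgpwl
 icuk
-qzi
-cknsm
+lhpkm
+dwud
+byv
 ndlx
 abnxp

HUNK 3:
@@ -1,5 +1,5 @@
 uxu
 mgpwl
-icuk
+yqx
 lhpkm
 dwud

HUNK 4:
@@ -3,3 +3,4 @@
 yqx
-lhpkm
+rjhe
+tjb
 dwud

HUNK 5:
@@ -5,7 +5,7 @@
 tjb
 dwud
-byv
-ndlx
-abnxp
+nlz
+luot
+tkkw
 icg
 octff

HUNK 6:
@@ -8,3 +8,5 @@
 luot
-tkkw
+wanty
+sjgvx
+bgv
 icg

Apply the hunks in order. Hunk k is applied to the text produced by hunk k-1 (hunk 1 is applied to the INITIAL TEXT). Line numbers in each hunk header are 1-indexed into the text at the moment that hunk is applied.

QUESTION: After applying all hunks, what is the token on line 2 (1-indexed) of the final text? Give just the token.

Hunk 1: at line 3 remove [foqve,jbvj,fonrf] add [cknsm,ndlx] -> 9 lines: uxu mgpwl icuk qzi cknsm ndlx abnxp icg octff
Hunk 2: at line 2 remove [qzi,cknsm] add [lhpkm,dwud,byv] -> 10 lines: uxu mgpwl icuk lhpkm dwud byv ndlx abnxp icg octff
Hunk 3: at line 1 remove [icuk] add [yqx] -> 10 lines: uxu mgpwl yqx lhpkm dwud byv ndlx abnxp icg octff
Hunk 4: at line 3 remove [lhpkm] add [rjhe,tjb] -> 11 lines: uxu mgpwl yqx rjhe tjb dwud byv ndlx abnxp icg octff
Hunk 5: at line 5 remove [byv,ndlx,abnxp] add [nlz,luot,tkkw] -> 11 lines: uxu mgpwl yqx rjhe tjb dwud nlz luot tkkw icg octff
Hunk 6: at line 8 remove [tkkw] add [wanty,sjgvx,bgv] -> 13 lines: uxu mgpwl yqx rjhe tjb dwud nlz luot wanty sjgvx bgv icg octff
Final line 2: mgpwl

Answer: mgpwl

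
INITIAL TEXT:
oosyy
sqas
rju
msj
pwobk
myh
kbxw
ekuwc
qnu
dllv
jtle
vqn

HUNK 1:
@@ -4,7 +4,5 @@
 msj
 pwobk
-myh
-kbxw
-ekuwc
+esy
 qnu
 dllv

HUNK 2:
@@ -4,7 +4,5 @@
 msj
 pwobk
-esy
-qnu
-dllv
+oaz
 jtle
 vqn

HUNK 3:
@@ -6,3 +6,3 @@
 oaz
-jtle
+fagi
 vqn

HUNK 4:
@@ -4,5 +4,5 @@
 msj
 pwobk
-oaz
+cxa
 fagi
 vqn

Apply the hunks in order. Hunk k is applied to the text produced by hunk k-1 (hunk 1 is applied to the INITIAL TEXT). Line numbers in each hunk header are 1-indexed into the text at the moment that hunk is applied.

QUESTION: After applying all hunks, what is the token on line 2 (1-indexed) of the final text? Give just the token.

Answer: sqas

Derivation:
Hunk 1: at line 4 remove [myh,kbxw,ekuwc] add [esy] -> 10 lines: oosyy sqas rju msj pwobk esy qnu dllv jtle vqn
Hunk 2: at line 4 remove [esy,qnu,dllv] add [oaz] -> 8 lines: oosyy sqas rju msj pwobk oaz jtle vqn
Hunk 3: at line 6 remove [jtle] add [fagi] -> 8 lines: oosyy sqas rju msj pwobk oaz fagi vqn
Hunk 4: at line 4 remove [oaz] add [cxa] -> 8 lines: oosyy sqas rju msj pwobk cxa fagi vqn
Final line 2: sqas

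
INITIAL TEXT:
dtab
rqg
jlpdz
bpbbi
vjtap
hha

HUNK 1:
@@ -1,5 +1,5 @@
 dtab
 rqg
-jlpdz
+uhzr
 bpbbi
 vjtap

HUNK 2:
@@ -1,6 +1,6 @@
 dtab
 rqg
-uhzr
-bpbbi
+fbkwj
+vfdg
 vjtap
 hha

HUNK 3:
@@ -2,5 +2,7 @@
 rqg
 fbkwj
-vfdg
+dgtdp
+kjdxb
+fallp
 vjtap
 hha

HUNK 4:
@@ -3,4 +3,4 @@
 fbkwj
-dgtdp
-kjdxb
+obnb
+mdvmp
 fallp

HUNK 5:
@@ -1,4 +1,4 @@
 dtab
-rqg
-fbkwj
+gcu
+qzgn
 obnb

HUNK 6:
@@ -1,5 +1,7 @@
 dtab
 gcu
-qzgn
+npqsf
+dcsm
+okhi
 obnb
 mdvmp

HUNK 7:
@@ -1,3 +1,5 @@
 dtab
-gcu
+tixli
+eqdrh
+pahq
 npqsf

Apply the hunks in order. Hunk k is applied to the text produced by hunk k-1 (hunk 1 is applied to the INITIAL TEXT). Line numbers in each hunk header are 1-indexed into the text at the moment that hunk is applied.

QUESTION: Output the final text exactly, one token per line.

Hunk 1: at line 1 remove [jlpdz] add [uhzr] -> 6 lines: dtab rqg uhzr bpbbi vjtap hha
Hunk 2: at line 1 remove [uhzr,bpbbi] add [fbkwj,vfdg] -> 6 lines: dtab rqg fbkwj vfdg vjtap hha
Hunk 3: at line 2 remove [vfdg] add [dgtdp,kjdxb,fallp] -> 8 lines: dtab rqg fbkwj dgtdp kjdxb fallp vjtap hha
Hunk 4: at line 3 remove [dgtdp,kjdxb] add [obnb,mdvmp] -> 8 lines: dtab rqg fbkwj obnb mdvmp fallp vjtap hha
Hunk 5: at line 1 remove [rqg,fbkwj] add [gcu,qzgn] -> 8 lines: dtab gcu qzgn obnb mdvmp fallp vjtap hha
Hunk 6: at line 1 remove [qzgn] add [npqsf,dcsm,okhi] -> 10 lines: dtab gcu npqsf dcsm okhi obnb mdvmp fallp vjtap hha
Hunk 7: at line 1 remove [gcu] add [tixli,eqdrh,pahq] -> 12 lines: dtab tixli eqdrh pahq npqsf dcsm okhi obnb mdvmp fallp vjtap hha

Answer: dtab
tixli
eqdrh
pahq
npqsf
dcsm
okhi
obnb
mdvmp
fallp
vjtap
hha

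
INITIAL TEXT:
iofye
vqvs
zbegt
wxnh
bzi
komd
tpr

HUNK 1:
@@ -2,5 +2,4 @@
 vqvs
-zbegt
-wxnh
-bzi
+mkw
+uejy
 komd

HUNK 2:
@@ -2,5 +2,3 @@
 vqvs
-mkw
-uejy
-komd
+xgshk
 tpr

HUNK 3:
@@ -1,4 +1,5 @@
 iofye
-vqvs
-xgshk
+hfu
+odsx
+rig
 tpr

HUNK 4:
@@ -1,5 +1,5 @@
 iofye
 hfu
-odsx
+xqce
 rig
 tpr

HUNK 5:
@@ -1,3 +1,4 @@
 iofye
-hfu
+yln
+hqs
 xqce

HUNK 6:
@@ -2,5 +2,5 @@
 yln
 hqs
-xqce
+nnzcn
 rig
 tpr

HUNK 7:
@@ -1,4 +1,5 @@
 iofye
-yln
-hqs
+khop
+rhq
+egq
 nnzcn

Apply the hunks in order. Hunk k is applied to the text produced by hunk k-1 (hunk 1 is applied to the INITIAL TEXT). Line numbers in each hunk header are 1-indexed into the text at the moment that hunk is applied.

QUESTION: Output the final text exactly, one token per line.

Answer: iofye
khop
rhq
egq
nnzcn
rig
tpr

Derivation:
Hunk 1: at line 2 remove [zbegt,wxnh,bzi] add [mkw,uejy] -> 6 lines: iofye vqvs mkw uejy komd tpr
Hunk 2: at line 2 remove [mkw,uejy,komd] add [xgshk] -> 4 lines: iofye vqvs xgshk tpr
Hunk 3: at line 1 remove [vqvs,xgshk] add [hfu,odsx,rig] -> 5 lines: iofye hfu odsx rig tpr
Hunk 4: at line 1 remove [odsx] add [xqce] -> 5 lines: iofye hfu xqce rig tpr
Hunk 5: at line 1 remove [hfu] add [yln,hqs] -> 6 lines: iofye yln hqs xqce rig tpr
Hunk 6: at line 2 remove [xqce] add [nnzcn] -> 6 lines: iofye yln hqs nnzcn rig tpr
Hunk 7: at line 1 remove [yln,hqs] add [khop,rhq,egq] -> 7 lines: iofye khop rhq egq nnzcn rig tpr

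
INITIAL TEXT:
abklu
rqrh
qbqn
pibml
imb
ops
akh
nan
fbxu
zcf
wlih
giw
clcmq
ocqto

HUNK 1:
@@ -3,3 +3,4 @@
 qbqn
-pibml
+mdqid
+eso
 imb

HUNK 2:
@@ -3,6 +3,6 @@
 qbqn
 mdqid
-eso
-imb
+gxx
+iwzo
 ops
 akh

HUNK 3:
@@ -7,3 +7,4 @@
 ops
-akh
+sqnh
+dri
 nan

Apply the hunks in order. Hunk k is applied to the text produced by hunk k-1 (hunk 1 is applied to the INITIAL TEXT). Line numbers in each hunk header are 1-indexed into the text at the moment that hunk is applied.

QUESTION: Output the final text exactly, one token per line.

Answer: abklu
rqrh
qbqn
mdqid
gxx
iwzo
ops
sqnh
dri
nan
fbxu
zcf
wlih
giw
clcmq
ocqto

Derivation:
Hunk 1: at line 3 remove [pibml] add [mdqid,eso] -> 15 lines: abklu rqrh qbqn mdqid eso imb ops akh nan fbxu zcf wlih giw clcmq ocqto
Hunk 2: at line 3 remove [eso,imb] add [gxx,iwzo] -> 15 lines: abklu rqrh qbqn mdqid gxx iwzo ops akh nan fbxu zcf wlih giw clcmq ocqto
Hunk 3: at line 7 remove [akh] add [sqnh,dri] -> 16 lines: abklu rqrh qbqn mdqid gxx iwzo ops sqnh dri nan fbxu zcf wlih giw clcmq ocqto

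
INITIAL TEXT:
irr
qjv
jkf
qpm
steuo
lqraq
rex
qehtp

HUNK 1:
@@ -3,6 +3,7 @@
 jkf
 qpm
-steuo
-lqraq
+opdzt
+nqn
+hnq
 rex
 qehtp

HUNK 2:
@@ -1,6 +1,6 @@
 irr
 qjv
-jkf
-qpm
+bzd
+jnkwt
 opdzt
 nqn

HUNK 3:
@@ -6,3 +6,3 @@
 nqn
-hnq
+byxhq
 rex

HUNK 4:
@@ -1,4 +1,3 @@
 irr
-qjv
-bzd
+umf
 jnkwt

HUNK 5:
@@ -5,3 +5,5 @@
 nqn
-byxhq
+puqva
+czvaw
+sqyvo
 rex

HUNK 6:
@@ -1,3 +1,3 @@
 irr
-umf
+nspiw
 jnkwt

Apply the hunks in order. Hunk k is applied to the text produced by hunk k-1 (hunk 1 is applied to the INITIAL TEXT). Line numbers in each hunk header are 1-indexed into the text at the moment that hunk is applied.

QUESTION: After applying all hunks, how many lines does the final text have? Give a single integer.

Answer: 10

Derivation:
Hunk 1: at line 3 remove [steuo,lqraq] add [opdzt,nqn,hnq] -> 9 lines: irr qjv jkf qpm opdzt nqn hnq rex qehtp
Hunk 2: at line 1 remove [jkf,qpm] add [bzd,jnkwt] -> 9 lines: irr qjv bzd jnkwt opdzt nqn hnq rex qehtp
Hunk 3: at line 6 remove [hnq] add [byxhq] -> 9 lines: irr qjv bzd jnkwt opdzt nqn byxhq rex qehtp
Hunk 4: at line 1 remove [qjv,bzd] add [umf] -> 8 lines: irr umf jnkwt opdzt nqn byxhq rex qehtp
Hunk 5: at line 5 remove [byxhq] add [puqva,czvaw,sqyvo] -> 10 lines: irr umf jnkwt opdzt nqn puqva czvaw sqyvo rex qehtp
Hunk 6: at line 1 remove [umf] add [nspiw] -> 10 lines: irr nspiw jnkwt opdzt nqn puqva czvaw sqyvo rex qehtp
Final line count: 10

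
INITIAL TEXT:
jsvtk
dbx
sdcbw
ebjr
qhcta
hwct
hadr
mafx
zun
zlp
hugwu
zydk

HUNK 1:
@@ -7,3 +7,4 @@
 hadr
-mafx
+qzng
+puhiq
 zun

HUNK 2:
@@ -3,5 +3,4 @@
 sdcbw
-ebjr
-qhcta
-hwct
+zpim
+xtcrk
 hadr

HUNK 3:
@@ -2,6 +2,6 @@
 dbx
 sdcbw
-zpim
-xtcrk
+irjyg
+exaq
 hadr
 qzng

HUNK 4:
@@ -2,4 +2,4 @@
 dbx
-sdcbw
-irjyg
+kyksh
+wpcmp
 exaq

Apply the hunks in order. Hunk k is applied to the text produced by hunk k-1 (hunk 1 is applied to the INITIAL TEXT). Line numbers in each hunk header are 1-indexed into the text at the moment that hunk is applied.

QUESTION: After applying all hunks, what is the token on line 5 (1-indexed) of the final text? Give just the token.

Answer: exaq

Derivation:
Hunk 1: at line 7 remove [mafx] add [qzng,puhiq] -> 13 lines: jsvtk dbx sdcbw ebjr qhcta hwct hadr qzng puhiq zun zlp hugwu zydk
Hunk 2: at line 3 remove [ebjr,qhcta,hwct] add [zpim,xtcrk] -> 12 lines: jsvtk dbx sdcbw zpim xtcrk hadr qzng puhiq zun zlp hugwu zydk
Hunk 3: at line 2 remove [zpim,xtcrk] add [irjyg,exaq] -> 12 lines: jsvtk dbx sdcbw irjyg exaq hadr qzng puhiq zun zlp hugwu zydk
Hunk 4: at line 2 remove [sdcbw,irjyg] add [kyksh,wpcmp] -> 12 lines: jsvtk dbx kyksh wpcmp exaq hadr qzng puhiq zun zlp hugwu zydk
Final line 5: exaq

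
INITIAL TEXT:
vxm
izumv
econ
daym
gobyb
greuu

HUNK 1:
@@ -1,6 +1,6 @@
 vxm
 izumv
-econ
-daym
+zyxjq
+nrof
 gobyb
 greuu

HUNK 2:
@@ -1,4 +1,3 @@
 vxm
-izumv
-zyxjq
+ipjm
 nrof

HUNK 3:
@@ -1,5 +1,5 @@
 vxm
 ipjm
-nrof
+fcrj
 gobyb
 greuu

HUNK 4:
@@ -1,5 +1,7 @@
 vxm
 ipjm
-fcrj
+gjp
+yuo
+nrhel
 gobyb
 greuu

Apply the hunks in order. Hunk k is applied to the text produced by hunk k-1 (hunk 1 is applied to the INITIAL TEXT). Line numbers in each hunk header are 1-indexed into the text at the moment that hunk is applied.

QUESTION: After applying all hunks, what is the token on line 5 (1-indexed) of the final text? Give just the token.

Answer: nrhel

Derivation:
Hunk 1: at line 1 remove [econ,daym] add [zyxjq,nrof] -> 6 lines: vxm izumv zyxjq nrof gobyb greuu
Hunk 2: at line 1 remove [izumv,zyxjq] add [ipjm] -> 5 lines: vxm ipjm nrof gobyb greuu
Hunk 3: at line 1 remove [nrof] add [fcrj] -> 5 lines: vxm ipjm fcrj gobyb greuu
Hunk 4: at line 1 remove [fcrj] add [gjp,yuo,nrhel] -> 7 lines: vxm ipjm gjp yuo nrhel gobyb greuu
Final line 5: nrhel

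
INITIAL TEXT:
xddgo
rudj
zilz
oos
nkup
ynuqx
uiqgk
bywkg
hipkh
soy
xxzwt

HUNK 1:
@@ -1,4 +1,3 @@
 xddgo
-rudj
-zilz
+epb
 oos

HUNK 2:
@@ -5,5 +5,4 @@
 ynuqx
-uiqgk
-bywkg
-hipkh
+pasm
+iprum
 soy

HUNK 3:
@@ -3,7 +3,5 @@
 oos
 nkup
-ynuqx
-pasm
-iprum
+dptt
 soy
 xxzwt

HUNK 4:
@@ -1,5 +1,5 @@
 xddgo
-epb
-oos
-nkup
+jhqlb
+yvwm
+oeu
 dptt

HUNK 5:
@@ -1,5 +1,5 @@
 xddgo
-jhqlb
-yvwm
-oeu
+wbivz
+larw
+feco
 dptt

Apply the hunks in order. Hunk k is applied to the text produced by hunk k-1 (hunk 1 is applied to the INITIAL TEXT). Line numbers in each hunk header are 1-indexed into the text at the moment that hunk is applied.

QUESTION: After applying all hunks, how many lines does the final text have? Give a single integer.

Answer: 7

Derivation:
Hunk 1: at line 1 remove [rudj,zilz] add [epb] -> 10 lines: xddgo epb oos nkup ynuqx uiqgk bywkg hipkh soy xxzwt
Hunk 2: at line 5 remove [uiqgk,bywkg,hipkh] add [pasm,iprum] -> 9 lines: xddgo epb oos nkup ynuqx pasm iprum soy xxzwt
Hunk 3: at line 3 remove [ynuqx,pasm,iprum] add [dptt] -> 7 lines: xddgo epb oos nkup dptt soy xxzwt
Hunk 4: at line 1 remove [epb,oos,nkup] add [jhqlb,yvwm,oeu] -> 7 lines: xddgo jhqlb yvwm oeu dptt soy xxzwt
Hunk 5: at line 1 remove [jhqlb,yvwm,oeu] add [wbivz,larw,feco] -> 7 lines: xddgo wbivz larw feco dptt soy xxzwt
Final line count: 7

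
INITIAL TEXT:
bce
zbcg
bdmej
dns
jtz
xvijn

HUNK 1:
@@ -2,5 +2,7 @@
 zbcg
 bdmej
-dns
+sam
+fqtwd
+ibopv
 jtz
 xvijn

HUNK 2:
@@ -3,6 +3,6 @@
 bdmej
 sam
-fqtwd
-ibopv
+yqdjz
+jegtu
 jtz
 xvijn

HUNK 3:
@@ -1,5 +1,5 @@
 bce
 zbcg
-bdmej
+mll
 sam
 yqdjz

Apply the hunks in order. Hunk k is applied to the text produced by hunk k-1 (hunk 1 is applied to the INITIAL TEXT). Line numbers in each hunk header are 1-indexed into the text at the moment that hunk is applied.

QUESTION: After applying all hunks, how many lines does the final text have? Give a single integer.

Answer: 8

Derivation:
Hunk 1: at line 2 remove [dns] add [sam,fqtwd,ibopv] -> 8 lines: bce zbcg bdmej sam fqtwd ibopv jtz xvijn
Hunk 2: at line 3 remove [fqtwd,ibopv] add [yqdjz,jegtu] -> 8 lines: bce zbcg bdmej sam yqdjz jegtu jtz xvijn
Hunk 3: at line 1 remove [bdmej] add [mll] -> 8 lines: bce zbcg mll sam yqdjz jegtu jtz xvijn
Final line count: 8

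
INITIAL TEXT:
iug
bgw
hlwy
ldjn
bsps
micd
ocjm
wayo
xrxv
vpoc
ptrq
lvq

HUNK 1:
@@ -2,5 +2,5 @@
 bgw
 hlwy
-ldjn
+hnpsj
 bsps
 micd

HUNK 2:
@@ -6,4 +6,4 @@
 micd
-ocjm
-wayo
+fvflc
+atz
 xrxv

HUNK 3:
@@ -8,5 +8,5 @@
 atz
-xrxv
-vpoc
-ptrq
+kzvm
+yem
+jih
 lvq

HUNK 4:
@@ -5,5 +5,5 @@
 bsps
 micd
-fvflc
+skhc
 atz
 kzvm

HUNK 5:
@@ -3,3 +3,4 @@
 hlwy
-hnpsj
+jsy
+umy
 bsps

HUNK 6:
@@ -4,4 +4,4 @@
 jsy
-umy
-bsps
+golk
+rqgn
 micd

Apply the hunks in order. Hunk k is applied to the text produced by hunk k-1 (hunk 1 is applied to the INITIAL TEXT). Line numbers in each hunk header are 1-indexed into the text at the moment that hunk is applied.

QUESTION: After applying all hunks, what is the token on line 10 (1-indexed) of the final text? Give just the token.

Hunk 1: at line 2 remove [ldjn] add [hnpsj] -> 12 lines: iug bgw hlwy hnpsj bsps micd ocjm wayo xrxv vpoc ptrq lvq
Hunk 2: at line 6 remove [ocjm,wayo] add [fvflc,atz] -> 12 lines: iug bgw hlwy hnpsj bsps micd fvflc atz xrxv vpoc ptrq lvq
Hunk 3: at line 8 remove [xrxv,vpoc,ptrq] add [kzvm,yem,jih] -> 12 lines: iug bgw hlwy hnpsj bsps micd fvflc atz kzvm yem jih lvq
Hunk 4: at line 5 remove [fvflc] add [skhc] -> 12 lines: iug bgw hlwy hnpsj bsps micd skhc atz kzvm yem jih lvq
Hunk 5: at line 3 remove [hnpsj] add [jsy,umy] -> 13 lines: iug bgw hlwy jsy umy bsps micd skhc atz kzvm yem jih lvq
Hunk 6: at line 4 remove [umy,bsps] add [golk,rqgn] -> 13 lines: iug bgw hlwy jsy golk rqgn micd skhc atz kzvm yem jih lvq
Final line 10: kzvm

Answer: kzvm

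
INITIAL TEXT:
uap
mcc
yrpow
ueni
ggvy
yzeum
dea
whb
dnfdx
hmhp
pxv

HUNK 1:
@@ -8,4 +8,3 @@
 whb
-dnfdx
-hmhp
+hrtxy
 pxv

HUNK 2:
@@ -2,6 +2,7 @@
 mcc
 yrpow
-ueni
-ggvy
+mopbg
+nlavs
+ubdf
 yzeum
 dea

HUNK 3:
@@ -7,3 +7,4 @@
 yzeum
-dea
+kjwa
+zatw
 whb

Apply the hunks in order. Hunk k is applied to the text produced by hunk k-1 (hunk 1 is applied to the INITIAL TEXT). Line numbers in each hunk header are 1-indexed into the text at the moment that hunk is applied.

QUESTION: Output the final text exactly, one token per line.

Hunk 1: at line 8 remove [dnfdx,hmhp] add [hrtxy] -> 10 lines: uap mcc yrpow ueni ggvy yzeum dea whb hrtxy pxv
Hunk 2: at line 2 remove [ueni,ggvy] add [mopbg,nlavs,ubdf] -> 11 lines: uap mcc yrpow mopbg nlavs ubdf yzeum dea whb hrtxy pxv
Hunk 3: at line 7 remove [dea] add [kjwa,zatw] -> 12 lines: uap mcc yrpow mopbg nlavs ubdf yzeum kjwa zatw whb hrtxy pxv

Answer: uap
mcc
yrpow
mopbg
nlavs
ubdf
yzeum
kjwa
zatw
whb
hrtxy
pxv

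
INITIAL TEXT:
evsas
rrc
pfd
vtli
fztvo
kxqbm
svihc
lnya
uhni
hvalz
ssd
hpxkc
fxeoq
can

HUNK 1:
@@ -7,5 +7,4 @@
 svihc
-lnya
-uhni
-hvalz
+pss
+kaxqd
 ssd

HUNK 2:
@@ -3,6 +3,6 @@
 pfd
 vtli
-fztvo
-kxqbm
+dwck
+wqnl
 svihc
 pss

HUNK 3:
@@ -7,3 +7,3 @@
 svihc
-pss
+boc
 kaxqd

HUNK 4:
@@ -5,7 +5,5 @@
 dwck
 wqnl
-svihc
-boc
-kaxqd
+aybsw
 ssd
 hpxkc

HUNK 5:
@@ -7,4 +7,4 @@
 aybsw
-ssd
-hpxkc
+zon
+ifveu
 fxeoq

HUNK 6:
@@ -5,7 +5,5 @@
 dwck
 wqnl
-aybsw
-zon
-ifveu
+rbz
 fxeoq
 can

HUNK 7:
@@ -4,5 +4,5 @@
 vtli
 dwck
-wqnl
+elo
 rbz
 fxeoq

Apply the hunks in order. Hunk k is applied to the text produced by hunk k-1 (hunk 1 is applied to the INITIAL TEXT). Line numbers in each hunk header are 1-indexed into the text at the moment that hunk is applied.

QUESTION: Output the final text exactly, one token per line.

Hunk 1: at line 7 remove [lnya,uhni,hvalz] add [pss,kaxqd] -> 13 lines: evsas rrc pfd vtli fztvo kxqbm svihc pss kaxqd ssd hpxkc fxeoq can
Hunk 2: at line 3 remove [fztvo,kxqbm] add [dwck,wqnl] -> 13 lines: evsas rrc pfd vtli dwck wqnl svihc pss kaxqd ssd hpxkc fxeoq can
Hunk 3: at line 7 remove [pss] add [boc] -> 13 lines: evsas rrc pfd vtli dwck wqnl svihc boc kaxqd ssd hpxkc fxeoq can
Hunk 4: at line 5 remove [svihc,boc,kaxqd] add [aybsw] -> 11 lines: evsas rrc pfd vtli dwck wqnl aybsw ssd hpxkc fxeoq can
Hunk 5: at line 7 remove [ssd,hpxkc] add [zon,ifveu] -> 11 lines: evsas rrc pfd vtli dwck wqnl aybsw zon ifveu fxeoq can
Hunk 6: at line 5 remove [aybsw,zon,ifveu] add [rbz] -> 9 lines: evsas rrc pfd vtli dwck wqnl rbz fxeoq can
Hunk 7: at line 4 remove [wqnl] add [elo] -> 9 lines: evsas rrc pfd vtli dwck elo rbz fxeoq can

Answer: evsas
rrc
pfd
vtli
dwck
elo
rbz
fxeoq
can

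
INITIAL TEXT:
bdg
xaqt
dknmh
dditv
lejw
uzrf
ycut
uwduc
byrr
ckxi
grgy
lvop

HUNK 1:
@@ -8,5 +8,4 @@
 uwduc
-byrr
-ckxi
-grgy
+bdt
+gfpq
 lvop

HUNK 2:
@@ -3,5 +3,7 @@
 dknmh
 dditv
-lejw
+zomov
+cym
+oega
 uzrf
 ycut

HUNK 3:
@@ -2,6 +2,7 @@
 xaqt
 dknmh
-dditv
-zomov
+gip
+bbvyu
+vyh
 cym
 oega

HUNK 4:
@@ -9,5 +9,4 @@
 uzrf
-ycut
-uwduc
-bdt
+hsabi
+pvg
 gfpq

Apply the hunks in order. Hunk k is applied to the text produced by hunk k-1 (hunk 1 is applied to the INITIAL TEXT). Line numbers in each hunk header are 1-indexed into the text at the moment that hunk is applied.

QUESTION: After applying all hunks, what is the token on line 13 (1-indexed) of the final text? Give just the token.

Answer: lvop

Derivation:
Hunk 1: at line 8 remove [byrr,ckxi,grgy] add [bdt,gfpq] -> 11 lines: bdg xaqt dknmh dditv lejw uzrf ycut uwduc bdt gfpq lvop
Hunk 2: at line 3 remove [lejw] add [zomov,cym,oega] -> 13 lines: bdg xaqt dknmh dditv zomov cym oega uzrf ycut uwduc bdt gfpq lvop
Hunk 3: at line 2 remove [dditv,zomov] add [gip,bbvyu,vyh] -> 14 lines: bdg xaqt dknmh gip bbvyu vyh cym oega uzrf ycut uwduc bdt gfpq lvop
Hunk 4: at line 9 remove [ycut,uwduc,bdt] add [hsabi,pvg] -> 13 lines: bdg xaqt dknmh gip bbvyu vyh cym oega uzrf hsabi pvg gfpq lvop
Final line 13: lvop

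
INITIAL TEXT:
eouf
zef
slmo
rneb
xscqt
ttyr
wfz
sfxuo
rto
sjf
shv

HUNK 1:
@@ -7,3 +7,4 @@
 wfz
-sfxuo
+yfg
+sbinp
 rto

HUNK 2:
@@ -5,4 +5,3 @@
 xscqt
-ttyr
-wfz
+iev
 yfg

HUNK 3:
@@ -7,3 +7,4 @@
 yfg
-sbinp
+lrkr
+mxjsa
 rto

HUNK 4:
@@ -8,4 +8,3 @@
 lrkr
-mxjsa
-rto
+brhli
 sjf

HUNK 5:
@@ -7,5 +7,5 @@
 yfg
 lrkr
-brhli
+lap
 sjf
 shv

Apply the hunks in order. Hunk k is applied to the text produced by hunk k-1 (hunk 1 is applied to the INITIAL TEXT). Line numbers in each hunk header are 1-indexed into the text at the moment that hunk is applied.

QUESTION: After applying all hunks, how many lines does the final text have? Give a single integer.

Answer: 11

Derivation:
Hunk 1: at line 7 remove [sfxuo] add [yfg,sbinp] -> 12 lines: eouf zef slmo rneb xscqt ttyr wfz yfg sbinp rto sjf shv
Hunk 2: at line 5 remove [ttyr,wfz] add [iev] -> 11 lines: eouf zef slmo rneb xscqt iev yfg sbinp rto sjf shv
Hunk 3: at line 7 remove [sbinp] add [lrkr,mxjsa] -> 12 lines: eouf zef slmo rneb xscqt iev yfg lrkr mxjsa rto sjf shv
Hunk 4: at line 8 remove [mxjsa,rto] add [brhli] -> 11 lines: eouf zef slmo rneb xscqt iev yfg lrkr brhli sjf shv
Hunk 5: at line 7 remove [brhli] add [lap] -> 11 lines: eouf zef slmo rneb xscqt iev yfg lrkr lap sjf shv
Final line count: 11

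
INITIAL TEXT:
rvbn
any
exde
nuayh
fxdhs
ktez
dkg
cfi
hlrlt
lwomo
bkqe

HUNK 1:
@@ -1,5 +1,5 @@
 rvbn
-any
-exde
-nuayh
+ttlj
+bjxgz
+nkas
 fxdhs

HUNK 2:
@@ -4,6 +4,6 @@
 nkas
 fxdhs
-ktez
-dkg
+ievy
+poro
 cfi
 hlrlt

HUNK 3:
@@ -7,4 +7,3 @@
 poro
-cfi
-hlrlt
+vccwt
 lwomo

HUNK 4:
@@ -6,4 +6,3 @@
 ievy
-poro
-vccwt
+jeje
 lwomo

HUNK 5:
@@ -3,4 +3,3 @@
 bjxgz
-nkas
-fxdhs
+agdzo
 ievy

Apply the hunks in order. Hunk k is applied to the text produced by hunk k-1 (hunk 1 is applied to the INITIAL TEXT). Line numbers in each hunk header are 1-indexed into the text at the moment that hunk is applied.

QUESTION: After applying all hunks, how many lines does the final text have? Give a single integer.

Hunk 1: at line 1 remove [any,exde,nuayh] add [ttlj,bjxgz,nkas] -> 11 lines: rvbn ttlj bjxgz nkas fxdhs ktez dkg cfi hlrlt lwomo bkqe
Hunk 2: at line 4 remove [ktez,dkg] add [ievy,poro] -> 11 lines: rvbn ttlj bjxgz nkas fxdhs ievy poro cfi hlrlt lwomo bkqe
Hunk 3: at line 7 remove [cfi,hlrlt] add [vccwt] -> 10 lines: rvbn ttlj bjxgz nkas fxdhs ievy poro vccwt lwomo bkqe
Hunk 4: at line 6 remove [poro,vccwt] add [jeje] -> 9 lines: rvbn ttlj bjxgz nkas fxdhs ievy jeje lwomo bkqe
Hunk 5: at line 3 remove [nkas,fxdhs] add [agdzo] -> 8 lines: rvbn ttlj bjxgz agdzo ievy jeje lwomo bkqe
Final line count: 8

Answer: 8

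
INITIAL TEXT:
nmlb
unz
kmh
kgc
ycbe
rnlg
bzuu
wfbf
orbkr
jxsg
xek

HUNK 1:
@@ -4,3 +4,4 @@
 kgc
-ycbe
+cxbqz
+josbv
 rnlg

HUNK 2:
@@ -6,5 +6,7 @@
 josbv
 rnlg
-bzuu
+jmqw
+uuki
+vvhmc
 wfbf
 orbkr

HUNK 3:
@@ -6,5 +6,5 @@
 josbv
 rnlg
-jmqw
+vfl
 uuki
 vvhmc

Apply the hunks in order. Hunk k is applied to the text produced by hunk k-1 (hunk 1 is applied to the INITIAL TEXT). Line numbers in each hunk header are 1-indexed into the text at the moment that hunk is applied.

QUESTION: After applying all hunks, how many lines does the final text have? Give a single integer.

Answer: 14

Derivation:
Hunk 1: at line 4 remove [ycbe] add [cxbqz,josbv] -> 12 lines: nmlb unz kmh kgc cxbqz josbv rnlg bzuu wfbf orbkr jxsg xek
Hunk 2: at line 6 remove [bzuu] add [jmqw,uuki,vvhmc] -> 14 lines: nmlb unz kmh kgc cxbqz josbv rnlg jmqw uuki vvhmc wfbf orbkr jxsg xek
Hunk 3: at line 6 remove [jmqw] add [vfl] -> 14 lines: nmlb unz kmh kgc cxbqz josbv rnlg vfl uuki vvhmc wfbf orbkr jxsg xek
Final line count: 14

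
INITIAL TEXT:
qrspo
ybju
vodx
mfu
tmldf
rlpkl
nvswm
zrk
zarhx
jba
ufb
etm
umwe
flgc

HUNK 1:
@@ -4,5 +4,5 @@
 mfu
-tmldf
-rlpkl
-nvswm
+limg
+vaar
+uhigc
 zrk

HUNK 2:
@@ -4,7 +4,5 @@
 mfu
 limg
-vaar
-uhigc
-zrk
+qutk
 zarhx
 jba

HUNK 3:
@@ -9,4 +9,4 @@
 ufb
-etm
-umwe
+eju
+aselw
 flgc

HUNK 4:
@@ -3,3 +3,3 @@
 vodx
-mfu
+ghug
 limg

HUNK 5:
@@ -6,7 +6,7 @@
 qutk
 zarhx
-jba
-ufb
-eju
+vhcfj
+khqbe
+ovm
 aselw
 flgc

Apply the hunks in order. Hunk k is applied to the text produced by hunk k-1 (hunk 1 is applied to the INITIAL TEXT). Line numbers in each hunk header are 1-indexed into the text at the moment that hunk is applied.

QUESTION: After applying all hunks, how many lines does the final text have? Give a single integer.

Hunk 1: at line 4 remove [tmldf,rlpkl,nvswm] add [limg,vaar,uhigc] -> 14 lines: qrspo ybju vodx mfu limg vaar uhigc zrk zarhx jba ufb etm umwe flgc
Hunk 2: at line 4 remove [vaar,uhigc,zrk] add [qutk] -> 12 lines: qrspo ybju vodx mfu limg qutk zarhx jba ufb etm umwe flgc
Hunk 3: at line 9 remove [etm,umwe] add [eju,aselw] -> 12 lines: qrspo ybju vodx mfu limg qutk zarhx jba ufb eju aselw flgc
Hunk 4: at line 3 remove [mfu] add [ghug] -> 12 lines: qrspo ybju vodx ghug limg qutk zarhx jba ufb eju aselw flgc
Hunk 5: at line 6 remove [jba,ufb,eju] add [vhcfj,khqbe,ovm] -> 12 lines: qrspo ybju vodx ghug limg qutk zarhx vhcfj khqbe ovm aselw flgc
Final line count: 12

Answer: 12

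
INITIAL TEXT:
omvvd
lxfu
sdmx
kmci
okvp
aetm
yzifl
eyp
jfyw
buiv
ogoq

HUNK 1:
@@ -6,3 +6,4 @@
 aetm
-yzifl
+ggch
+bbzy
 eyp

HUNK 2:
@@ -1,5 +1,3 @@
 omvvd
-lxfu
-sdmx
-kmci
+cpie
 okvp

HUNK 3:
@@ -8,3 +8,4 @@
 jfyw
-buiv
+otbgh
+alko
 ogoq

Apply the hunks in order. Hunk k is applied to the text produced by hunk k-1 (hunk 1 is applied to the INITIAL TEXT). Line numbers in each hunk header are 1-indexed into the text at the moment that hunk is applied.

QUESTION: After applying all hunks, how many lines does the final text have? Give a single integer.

Hunk 1: at line 6 remove [yzifl] add [ggch,bbzy] -> 12 lines: omvvd lxfu sdmx kmci okvp aetm ggch bbzy eyp jfyw buiv ogoq
Hunk 2: at line 1 remove [lxfu,sdmx,kmci] add [cpie] -> 10 lines: omvvd cpie okvp aetm ggch bbzy eyp jfyw buiv ogoq
Hunk 3: at line 8 remove [buiv] add [otbgh,alko] -> 11 lines: omvvd cpie okvp aetm ggch bbzy eyp jfyw otbgh alko ogoq
Final line count: 11

Answer: 11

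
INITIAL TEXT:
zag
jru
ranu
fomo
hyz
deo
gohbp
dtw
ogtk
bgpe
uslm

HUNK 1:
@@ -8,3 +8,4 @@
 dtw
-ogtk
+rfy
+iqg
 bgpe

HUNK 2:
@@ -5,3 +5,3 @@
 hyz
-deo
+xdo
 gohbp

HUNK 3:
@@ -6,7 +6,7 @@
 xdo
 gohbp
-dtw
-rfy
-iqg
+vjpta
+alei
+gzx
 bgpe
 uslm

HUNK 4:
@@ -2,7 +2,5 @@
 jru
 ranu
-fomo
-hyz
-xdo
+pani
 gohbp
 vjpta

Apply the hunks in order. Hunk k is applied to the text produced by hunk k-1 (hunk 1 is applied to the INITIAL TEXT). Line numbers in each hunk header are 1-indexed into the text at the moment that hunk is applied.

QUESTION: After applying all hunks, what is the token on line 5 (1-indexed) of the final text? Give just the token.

Hunk 1: at line 8 remove [ogtk] add [rfy,iqg] -> 12 lines: zag jru ranu fomo hyz deo gohbp dtw rfy iqg bgpe uslm
Hunk 2: at line 5 remove [deo] add [xdo] -> 12 lines: zag jru ranu fomo hyz xdo gohbp dtw rfy iqg bgpe uslm
Hunk 3: at line 6 remove [dtw,rfy,iqg] add [vjpta,alei,gzx] -> 12 lines: zag jru ranu fomo hyz xdo gohbp vjpta alei gzx bgpe uslm
Hunk 4: at line 2 remove [fomo,hyz,xdo] add [pani] -> 10 lines: zag jru ranu pani gohbp vjpta alei gzx bgpe uslm
Final line 5: gohbp

Answer: gohbp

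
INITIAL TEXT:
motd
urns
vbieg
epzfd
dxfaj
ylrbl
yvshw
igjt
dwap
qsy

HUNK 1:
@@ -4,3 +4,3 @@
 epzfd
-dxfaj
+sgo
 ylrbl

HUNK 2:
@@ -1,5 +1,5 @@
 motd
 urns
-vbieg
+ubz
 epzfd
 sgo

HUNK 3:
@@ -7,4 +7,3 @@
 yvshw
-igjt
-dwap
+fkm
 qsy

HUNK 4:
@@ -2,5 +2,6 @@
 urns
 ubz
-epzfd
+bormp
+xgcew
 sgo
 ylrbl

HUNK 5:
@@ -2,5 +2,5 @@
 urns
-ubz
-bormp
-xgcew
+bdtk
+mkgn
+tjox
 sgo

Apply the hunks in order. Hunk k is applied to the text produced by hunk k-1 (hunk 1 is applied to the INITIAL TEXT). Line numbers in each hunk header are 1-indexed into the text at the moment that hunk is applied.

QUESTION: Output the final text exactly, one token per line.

Answer: motd
urns
bdtk
mkgn
tjox
sgo
ylrbl
yvshw
fkm
qsy

Derivation:
Hunk 1: at line 4 remove [dxfaj] add [sgo] -> 10 lines: motd urns vbieg epzfd sgo ylrbl yvshw igjt dwap qsy
Hunk 2: at line 1 remove [vbieg] add [ubz] -> 10 lines: motd urns ubz epzfd sgo ylrbl yvshw igjt dwap qsy
Hunk 3: at line 7 remove [igjt,dwap] add [fkm] -> 9 lines: motd urns ubz epzfd sgo ylrbl yvshw fkm qsy
Hunk 4: at line 2 remove [epzfd] add [bormp,xgcew] -> 10 lines: motd urns ubz bormp xgcew sgo ylrbl yvshw fkm qsy
Hunk 5: at line 2 remove [ubz,bormp,xgcew] add [bdtk,mkgn,tjox] -> 10 lines: motd urns bdtk mkgn tjox sgo ylrbl yvshw fkm qsy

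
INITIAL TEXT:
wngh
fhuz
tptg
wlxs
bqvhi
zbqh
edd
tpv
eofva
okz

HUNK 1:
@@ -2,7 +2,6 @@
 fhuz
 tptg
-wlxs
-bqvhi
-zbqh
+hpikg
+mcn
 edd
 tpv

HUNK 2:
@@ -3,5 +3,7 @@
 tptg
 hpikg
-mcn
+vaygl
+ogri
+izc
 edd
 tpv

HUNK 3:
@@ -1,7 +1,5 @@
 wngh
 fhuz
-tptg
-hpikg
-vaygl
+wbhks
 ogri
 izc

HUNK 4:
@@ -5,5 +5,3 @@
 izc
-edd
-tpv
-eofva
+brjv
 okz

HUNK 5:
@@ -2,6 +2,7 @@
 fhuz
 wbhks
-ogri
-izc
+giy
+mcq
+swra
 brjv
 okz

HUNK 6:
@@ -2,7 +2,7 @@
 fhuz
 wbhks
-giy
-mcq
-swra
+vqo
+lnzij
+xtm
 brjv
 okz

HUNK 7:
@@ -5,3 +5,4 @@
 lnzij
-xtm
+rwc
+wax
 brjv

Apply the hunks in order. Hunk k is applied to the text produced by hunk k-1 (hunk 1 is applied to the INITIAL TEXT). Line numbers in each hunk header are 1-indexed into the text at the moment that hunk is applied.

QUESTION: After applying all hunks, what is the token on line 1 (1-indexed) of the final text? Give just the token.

Answer: wngh

Derivation:
Hunk 1: at line 2 remove [wlxs,bqvhi,zbqh] add [hpikg,mcn] -> 9 lines: wngh fhuz tptg hpikg mcn edd tpv eofva okz
Hunk 2: at line 3 remove [mcn] add [vaygl,ogri,izc] -> 11 lines: wngh fhuz tptg hpikg vaygl ogri izc edd tpv eofva okz
Hunk 3: at line 1 remove [tptg,hpikg,vaygl] add [wbhks] -> 9 lines: wngh fhuz wbhks ogri izc edd tpv eofva okz
Hunk 4: at line 5 remove [edd,tpv,eofva] add [brjv] -> 7 lines: wngh fhuz wbhks ogri izc brjv okz
Hunk 5: at line 2 remove [ogri,izc] add [giy,mcq,swra] -> 8 lines: wngh fhuz wbhks giy mcq swra brjv okz
Hunk 6: at line 2 remove [giy,mcq,swra] add [vqo,lnzij,xtm] -> 8 lines: wngh fhuz wbhks vqo lnzij xtm brjv okz
Hunk 7: at line 5 remove [xtm] add [rwc,wax] -> 9 lines: wngh fhuz wbhks vqo lnzij rwc wax brjv okz
Final line 1: wngh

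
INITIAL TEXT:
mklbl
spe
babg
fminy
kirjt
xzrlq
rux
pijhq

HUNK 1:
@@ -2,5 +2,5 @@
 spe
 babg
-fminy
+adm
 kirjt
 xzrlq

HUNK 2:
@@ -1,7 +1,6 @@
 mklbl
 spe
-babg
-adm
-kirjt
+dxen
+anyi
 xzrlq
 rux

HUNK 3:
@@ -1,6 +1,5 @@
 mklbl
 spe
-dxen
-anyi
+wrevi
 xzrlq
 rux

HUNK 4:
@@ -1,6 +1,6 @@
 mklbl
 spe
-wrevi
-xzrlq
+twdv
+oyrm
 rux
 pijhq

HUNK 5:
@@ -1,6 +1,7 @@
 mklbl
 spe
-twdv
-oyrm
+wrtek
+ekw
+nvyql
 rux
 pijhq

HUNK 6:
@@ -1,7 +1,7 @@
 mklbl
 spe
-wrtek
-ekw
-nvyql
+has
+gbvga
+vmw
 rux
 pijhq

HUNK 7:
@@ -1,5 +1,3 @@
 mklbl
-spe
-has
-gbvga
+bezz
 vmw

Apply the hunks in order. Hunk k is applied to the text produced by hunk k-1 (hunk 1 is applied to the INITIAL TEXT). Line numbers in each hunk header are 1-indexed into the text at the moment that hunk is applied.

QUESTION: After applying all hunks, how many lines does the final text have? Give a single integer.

Hunk 1: at line 2 remove [fminy] add [adm] -> 8 lines: mklbl spe babg adm kirjt xzrlq rux pijhq
Hunk 2: at line 1 remove [babg,adm,kirjt] add [dxen,anyi] -> 7 lines: mklbl spe dxen anyi xzrlq rux pijhq
Hunk 3: at line 1 remove [dxen,anyi] add [wrevi] -> 6 lines: mklbl spe wrevi xzrlq rux pijhq
Hunk 4: at line 1 remove [wrevi,xzrlq] add [twdv,oyrm] -> 6 lines: mklbl spe twdv oyrm rux pijhq
Hunk 5: at line 1 remove [twdv,oyrm] add [wrtek,ekw,nvyql] -> 7 lines: mklbl spe wrtek ekw nvyql rux pijhq
Hunk 6: at line 1 remove [wrtek,ekw,nvyql] add [has,gbvga,vmw] -> 7 lines: mklbl spe has gbvga vmw rux pijhq
Hunk 7: at line 1 remove [spe,has,gbvga] add [bezz] -> 5 lines: mklbl bezz vmw rux pijhq
Final line count: 5

Answer: 5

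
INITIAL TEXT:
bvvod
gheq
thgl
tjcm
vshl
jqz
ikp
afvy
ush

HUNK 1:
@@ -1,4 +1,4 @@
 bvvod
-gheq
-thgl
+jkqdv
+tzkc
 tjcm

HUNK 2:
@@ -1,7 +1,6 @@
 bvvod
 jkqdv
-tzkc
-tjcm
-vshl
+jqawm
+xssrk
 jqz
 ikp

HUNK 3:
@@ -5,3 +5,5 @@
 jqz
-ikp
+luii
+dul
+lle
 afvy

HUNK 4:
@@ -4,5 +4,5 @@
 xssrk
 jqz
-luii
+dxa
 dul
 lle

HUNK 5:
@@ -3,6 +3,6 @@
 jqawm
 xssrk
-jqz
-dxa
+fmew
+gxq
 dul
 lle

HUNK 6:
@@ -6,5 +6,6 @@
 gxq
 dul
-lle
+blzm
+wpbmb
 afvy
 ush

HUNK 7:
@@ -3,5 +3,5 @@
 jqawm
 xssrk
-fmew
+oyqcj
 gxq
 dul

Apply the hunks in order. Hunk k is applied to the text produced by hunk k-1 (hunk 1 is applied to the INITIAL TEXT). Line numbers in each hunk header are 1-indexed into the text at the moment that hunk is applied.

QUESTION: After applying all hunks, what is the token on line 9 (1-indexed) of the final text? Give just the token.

Hunk 1: at line 1 remove [gheq,thgl] add [jkqdv,tzkc] -> 9 lines: bvvod jkqdv tzkc tjcm vshl jqz ikp afvy ush
Hunk 2: at line 1 remove [tzkc,tjcm,vshl] add [jqawm,xssrk] -> 8 lines: bvvod jkqdv jqawm xssrk jqz ikp afvy ush
Hunk 3: at line 5 remove [ikp] add [luii,dul,lle] -> 10 lines: bvvod jkqdv jqawm xssrk jqz luii dul lle afvy ush
Hunk 4: at line 4 remove [luii] add [dxa] -> 10 lines: bvvod jkqdv jqawm xssrk jqz dxa dul lle afvy ush
Hunk 5: at line 3 remove [jqz,dxa] add [fmew,gxq] -> 10 lines: bvvod jkqdv jqawm xssrk fmew gxq dul lle afvy ush
Hunk 6: at line 6 remove [lle] add [blzm,wpbmb] -> 11 lines: bvvod jkqdv jqawm xssrk fmew gxq dul blzm wpbmb afvy ush
Hunk 7: at line 3 remove [fmew] add [oyqcj] -> 11 lines: bvvod jkqdv jqawm xssrk oyqcj gxq dul blzm wpbmb afvy ush
Final line 9: wpbmb

Answer: wpbmb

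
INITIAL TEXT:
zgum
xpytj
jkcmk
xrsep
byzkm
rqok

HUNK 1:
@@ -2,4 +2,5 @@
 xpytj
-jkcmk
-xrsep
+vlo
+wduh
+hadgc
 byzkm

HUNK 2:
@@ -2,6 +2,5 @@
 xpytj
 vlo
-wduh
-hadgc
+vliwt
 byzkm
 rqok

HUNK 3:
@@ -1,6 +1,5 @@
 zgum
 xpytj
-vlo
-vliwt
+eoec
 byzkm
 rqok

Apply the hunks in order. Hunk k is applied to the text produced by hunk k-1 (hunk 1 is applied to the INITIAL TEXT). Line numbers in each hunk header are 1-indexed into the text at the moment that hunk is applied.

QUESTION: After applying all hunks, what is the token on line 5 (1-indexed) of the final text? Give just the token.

Hunk 1: at line 2 remove [jkcmk,xrsep] add [vlo,wduh,hadgc] -> 7 lines: zgum xpytj vlo wduh hadgc byzkm rqok
Hunk 2: at line 2 remove [wduh,hadgc] add [vliwt] -> 6 lines: zgum xpytj vlo vliwt byzkm rqok
Hunk 3: at line 1 remove [vlo,vliwt] add [eoec] -> 5 lines: zgum xpytj eoec byzkm rqok
Final line 5: rqok

Answer: rqok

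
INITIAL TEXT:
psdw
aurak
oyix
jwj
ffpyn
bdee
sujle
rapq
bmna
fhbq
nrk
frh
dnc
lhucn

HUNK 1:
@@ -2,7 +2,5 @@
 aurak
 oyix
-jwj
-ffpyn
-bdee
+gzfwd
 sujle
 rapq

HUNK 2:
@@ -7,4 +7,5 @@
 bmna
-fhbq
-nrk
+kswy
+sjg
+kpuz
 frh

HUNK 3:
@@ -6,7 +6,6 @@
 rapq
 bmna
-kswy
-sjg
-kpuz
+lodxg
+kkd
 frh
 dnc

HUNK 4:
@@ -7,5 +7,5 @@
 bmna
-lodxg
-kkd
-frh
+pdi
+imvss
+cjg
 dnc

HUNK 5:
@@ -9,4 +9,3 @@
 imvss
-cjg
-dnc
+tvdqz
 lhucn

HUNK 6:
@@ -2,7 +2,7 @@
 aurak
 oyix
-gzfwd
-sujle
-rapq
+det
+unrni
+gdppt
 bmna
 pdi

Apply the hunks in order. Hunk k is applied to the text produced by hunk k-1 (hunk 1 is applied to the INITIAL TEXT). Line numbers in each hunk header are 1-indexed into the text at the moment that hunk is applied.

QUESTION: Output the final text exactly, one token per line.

Hunk 1: at line 2 remove [jwj,ffpyn,bdee] add [gzfwd] -> 12 lines: psdw aurak oyix gzfwd sujle rapq bmna fhbq nrk frh dnc lhucn
Hunk 2: at line 7 remove [fhbq,nrk] add [kswy,sjg,kpuz] -> 13 lines: psdw aurak oyix gzfwd sujle rapq bmna kswy sjg kpuz frh dnc lhucn
Hunk 3: at line 6 remove [kswy,sjg,kpuz] add [lodxg,kkd] -> 12 lines: psdw aurak oyix gzfwd sujle rapq bmna lodxg kkd frh dnc lhucn
Hunk 4: at line 7 remove [lodxg,kkd,frh] add [pdi,imvss,cjg] -> 12 lines: psdw aurak oyix gzfwd sujle rapq bmna pdi imvss cjg dnc lhucn
Hunk 5: at line 9 remove [cjg,dnc] add [tvdqz] -> 11 lines: psdw aurak oyix gzfwd sujle rapq bmna pdi imvss tvdqz lhucn
Hunk 6: at line 2 remove [gzfwd,sujle,rapq] add [det,unrni,gdppt] -> 11 lines: psdw aurak oyix det unrni gdppt bmna pdi imvss tvdqz lhucn

Answer: psdw
aurak
oyix
det
unrni
gdppt
bmna
pdi
imvss
tvdqz
lhucn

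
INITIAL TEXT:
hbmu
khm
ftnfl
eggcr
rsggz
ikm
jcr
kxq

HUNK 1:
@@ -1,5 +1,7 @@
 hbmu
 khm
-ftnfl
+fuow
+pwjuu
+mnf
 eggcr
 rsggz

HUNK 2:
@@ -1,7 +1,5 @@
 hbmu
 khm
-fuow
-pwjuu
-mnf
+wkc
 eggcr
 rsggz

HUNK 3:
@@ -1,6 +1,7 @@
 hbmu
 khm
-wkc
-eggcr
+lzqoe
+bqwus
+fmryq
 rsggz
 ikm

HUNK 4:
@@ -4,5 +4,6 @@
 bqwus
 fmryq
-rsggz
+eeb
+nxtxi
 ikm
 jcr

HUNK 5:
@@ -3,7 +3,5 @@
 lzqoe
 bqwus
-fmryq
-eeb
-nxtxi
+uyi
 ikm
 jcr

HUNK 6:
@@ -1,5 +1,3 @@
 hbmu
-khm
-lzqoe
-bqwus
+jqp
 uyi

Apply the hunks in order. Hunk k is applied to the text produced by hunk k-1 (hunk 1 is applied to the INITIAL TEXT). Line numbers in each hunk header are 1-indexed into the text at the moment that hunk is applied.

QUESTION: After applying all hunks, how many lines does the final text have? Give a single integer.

Answer: 6

Derivation:
Hunk 1: at line 1 remove [ftnfl] add [fuow,pwjuu,mnf] -> 10 lines: hbmu khm fuow pwjuu mnf eggcr rsggz ikm jcr kxq
Hunk 2: at line 1 remove [fuow,pwjuu,mnf] add [wkc] -> 8 lines: hbmu khm wkc eggcr rsggz ikm jcr kxq
Hunk 3: at line 1 remove [wkc,eggcr] add [lzqoe,bqwus,fmryq] -> 9 lines: hbmu khm lzqoe bqwus fmryq rsggz ikm jcr kxq
Hunk 4: at line 4 remove [rsggz] add [eeb,nxtxi] -> 10 lines: hbmu khm lzqoe bqwus fmryq eeb nxtxi ikm jcr kxq
Hunk 5: at line 3 remove [fmryq,eeb,nxtxi] add [uyi] -> 8 lines: hbmu khm lzqoe bqwus uyi ikm jcr kxq
Hunk 6: at line 1 remove [khm,lzqoe,bqwus] add [jqp] -> 6 lines: hbmu jqp uyi ikm jcr kxq
Final line count: 6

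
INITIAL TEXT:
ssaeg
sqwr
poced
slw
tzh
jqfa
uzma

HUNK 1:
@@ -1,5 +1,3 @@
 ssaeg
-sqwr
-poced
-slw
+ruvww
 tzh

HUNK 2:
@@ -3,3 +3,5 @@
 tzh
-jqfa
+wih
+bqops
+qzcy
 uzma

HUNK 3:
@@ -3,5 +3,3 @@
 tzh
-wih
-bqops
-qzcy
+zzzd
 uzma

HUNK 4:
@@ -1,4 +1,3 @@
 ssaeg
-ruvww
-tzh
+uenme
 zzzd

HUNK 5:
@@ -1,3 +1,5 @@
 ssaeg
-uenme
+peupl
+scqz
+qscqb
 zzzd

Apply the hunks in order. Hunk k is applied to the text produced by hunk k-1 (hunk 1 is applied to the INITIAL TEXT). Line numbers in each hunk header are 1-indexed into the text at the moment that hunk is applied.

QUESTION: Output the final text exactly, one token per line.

Hunk 1: at line 1 remove [sqwr,poced,slw] add [ruvww] -> 5 lines: ssaeg ruvww tzh jqfa uzma
Hunk 2: at line 3 remove [jqfa] add [wih,bqops,qzcy] -> 7 lines: ssaeg ruvww tzh wih bqops qzcy uzma
Hunk 3: at line 3 remove [wih,bqops,qzcy] add [zzzd] -> 5 lines: ssaeg ruvww tzh zzzd uzma
Hunk 4: at line 1 remove [ruvww,tzh] add [uenme] -> 4 lines: ssaeg uenme zzzd uzma
Hunk 5: at line 1 remove [uenme] add [peupl,scqz,qscqb] -> 6 lines: ssaeg peupl scqz qscqb zzzd uzma

Answer: ssaeg
peupl
scqz
qscqb
zzzd
uzma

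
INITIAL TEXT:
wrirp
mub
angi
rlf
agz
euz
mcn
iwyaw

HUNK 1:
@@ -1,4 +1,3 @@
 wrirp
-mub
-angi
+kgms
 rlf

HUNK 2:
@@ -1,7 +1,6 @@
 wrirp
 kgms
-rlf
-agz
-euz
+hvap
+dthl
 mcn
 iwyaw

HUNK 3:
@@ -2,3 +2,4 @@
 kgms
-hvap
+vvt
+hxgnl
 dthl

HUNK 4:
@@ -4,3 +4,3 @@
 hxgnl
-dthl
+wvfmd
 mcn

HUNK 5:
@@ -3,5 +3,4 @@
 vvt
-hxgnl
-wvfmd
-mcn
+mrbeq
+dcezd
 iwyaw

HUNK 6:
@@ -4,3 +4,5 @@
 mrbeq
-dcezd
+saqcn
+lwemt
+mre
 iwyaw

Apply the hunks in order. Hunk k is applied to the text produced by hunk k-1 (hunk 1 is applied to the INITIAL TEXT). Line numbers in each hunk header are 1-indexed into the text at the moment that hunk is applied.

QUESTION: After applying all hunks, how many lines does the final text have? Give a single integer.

Hunk 1: at line 1 remove [mub,angi] add [kgms] -> 7 lines: wrirp kgms rlf agz euz mcn iwyaw
Hunk 2: at line 1 remove [rlf,agz,euz] add [hvap,dthl] -> 6 lines: wrirp kgms hvap dthl mcn iwyaw
Hunk 3: at line 2 remove [hvap] add [vvt,hxgnl] -> 7 lines: wrirp kgms vvt hxgnl dthl mcn iwyaw
Hunk 4: at line 4 remove [dthl] add [wvfmd] -> 7 lines: wrirp kgms vvt hxgnl wvfmd mcn iwyaw
Hunk 5: at line 3 remove [hxgnl,wvfmd,mcn] add [mrbeq,dcezd] -> 6 lines: wrirp kgms vvt mrbeq dcezd iwyaw
Hunk 6: at line 4 remove [dcezd] add [saqcn,lwemt,mre] -> 8 lines: wrirp kgms vvt mrbeq saqcn lwemt mre iwyaw
Final line count: 8

Answer: 8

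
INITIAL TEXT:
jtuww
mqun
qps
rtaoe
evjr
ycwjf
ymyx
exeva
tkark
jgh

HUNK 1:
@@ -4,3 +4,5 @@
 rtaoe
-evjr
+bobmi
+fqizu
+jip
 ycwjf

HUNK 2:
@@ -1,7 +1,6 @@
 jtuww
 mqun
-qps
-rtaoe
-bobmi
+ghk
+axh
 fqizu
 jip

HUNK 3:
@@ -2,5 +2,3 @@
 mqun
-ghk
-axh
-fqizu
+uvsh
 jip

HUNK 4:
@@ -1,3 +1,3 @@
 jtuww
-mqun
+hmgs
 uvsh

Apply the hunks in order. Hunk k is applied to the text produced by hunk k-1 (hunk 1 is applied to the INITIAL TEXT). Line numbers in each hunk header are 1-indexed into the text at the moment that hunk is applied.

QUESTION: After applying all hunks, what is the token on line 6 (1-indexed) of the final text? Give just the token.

Answer: ymyx

Derivation:
Hunk 1: at line 4 remove [evjr] add [bobmi,fqizu,jip] -> 12 lines: jtuww mqun qps rtaoe bobmi fqizu jip ycwjf ymyx exeva tkark jgh
Hunk 2: at line 1 remove [qps,rtaoe,bobmi] add [ghk,axh] -> 11 lines: jtuww mqun ghk axh fqizu jip ycwjf ymyx exeva tkark jgh
Hunk 3: at line 2 remove [ghk,axh,fqizu] add [uvsh] -> 9 lines: jtuww mqun uvsh jip ycwjf ymyx exeva tkark jgh
Hunk 4: at line 1 remove [mqun] add [hmgs] -> 9 lines: jtuww hmgs uvsh jip ycwjf ymyx exeva tkark jgh
Final line 6: ymyx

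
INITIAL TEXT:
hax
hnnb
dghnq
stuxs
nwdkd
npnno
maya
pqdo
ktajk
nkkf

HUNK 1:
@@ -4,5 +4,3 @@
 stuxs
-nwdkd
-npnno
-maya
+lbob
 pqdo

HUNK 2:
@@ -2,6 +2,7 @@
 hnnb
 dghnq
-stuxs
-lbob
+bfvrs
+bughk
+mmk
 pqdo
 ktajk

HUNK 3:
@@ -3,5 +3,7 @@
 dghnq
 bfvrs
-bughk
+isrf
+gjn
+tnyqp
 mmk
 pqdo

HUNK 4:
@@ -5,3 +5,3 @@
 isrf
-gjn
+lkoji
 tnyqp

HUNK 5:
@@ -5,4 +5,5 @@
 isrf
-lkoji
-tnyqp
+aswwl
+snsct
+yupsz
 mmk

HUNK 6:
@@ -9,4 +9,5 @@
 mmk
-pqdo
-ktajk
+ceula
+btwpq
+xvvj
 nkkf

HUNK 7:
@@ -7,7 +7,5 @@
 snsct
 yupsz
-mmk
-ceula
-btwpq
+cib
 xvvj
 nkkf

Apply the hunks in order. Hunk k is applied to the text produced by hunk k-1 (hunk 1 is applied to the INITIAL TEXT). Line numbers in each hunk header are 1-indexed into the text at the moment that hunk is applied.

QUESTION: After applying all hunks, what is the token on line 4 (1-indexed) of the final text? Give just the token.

Answer: bfvrs

Derivation:
Hunk 1: at line 4 remove [nwdkd,npnno,maya] add [lbob] -> 8 lines: hax hnnb dghnq stuxs lbob pqdo ktajk nkkf
Hunk 2: at line 2 remove [stuxs,lbob] add [bfvrs,bughk,mmk] -> 9 lines: hax hnnb dghnq bfvrs bughk mmk pqdo ktajk nkkf
Hunk 3: at line 3 remove [bughk] add [isrf,gjn,tnyqp] -> 11 lines: hax hnnb dghnq bfvrs isrf gjn tnyqp mmk pqdo ktajk nkkf
Hunk 4: at line 5 remove [gjn] add [lkoji] -> 11 lines: hax hnnb dghnq bfvrs isrf lkoji tnyqp mmk pqdo ktajk nkkf
Hunk 5: at line 5 remove [lkoji,tnyqp] add [aswwl,snsct,yupsz] -> 12 lines: hax hnnb dghnq bfvrs isrf aswwl snsct yupsz mmk pqdo ktajk nkkf
Hunk 6: at line 9 remove [pqdo,ktajk] add [ceula,btwpq,xvvj] -> 13 lines: hax hnnb dghnq bfvrs isrf aswwl snsct yupsz mmk ceula btwpq xvvj nkkf
Hunk 7: at line 7 remove [mmk,ceula,btwpq] add [cib] -> 11 lines: hax hnnb dghnq bfvrs isrf aswwl snsct yupsz cib xvvj nkkf
Final line 4: bfvrs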